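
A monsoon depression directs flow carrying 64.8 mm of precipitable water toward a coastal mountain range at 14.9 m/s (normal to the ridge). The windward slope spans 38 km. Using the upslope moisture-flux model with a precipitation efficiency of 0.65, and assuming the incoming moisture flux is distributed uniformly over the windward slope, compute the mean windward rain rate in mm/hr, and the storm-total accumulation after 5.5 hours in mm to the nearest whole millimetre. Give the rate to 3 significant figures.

Incoming column moisture flux per unit ridge length: F = V × PW = 14.9 × 64.8 = 965.52 mm·m/s.
Spread over the 38 km slope with efficiency ε = 0.65: R = ε·F/W = 0.65 × 965.52 / 38000 m = 1.652e-02 mm/s.
R = 1.652e-02 × 3600 = 59.5 mm/hr.
Over 5.5 h: total = 59.5 × 5.5 = 327.25 ≈ 327 mm.

R ≈ 59.5 mm/hr; total ≈ 327 mm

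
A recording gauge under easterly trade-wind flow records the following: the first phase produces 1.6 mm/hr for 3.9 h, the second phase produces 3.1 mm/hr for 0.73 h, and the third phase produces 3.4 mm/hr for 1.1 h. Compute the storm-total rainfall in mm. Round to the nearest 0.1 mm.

Total = Σ Rᵢ Δtᵢ = 1.6 × 3.9 + 3.1 × 0.73 + 3.4 × 1.1
      = 6.24 + 2.263 + 3.74 = 12.2 mm.

total ≈ 12.2 mm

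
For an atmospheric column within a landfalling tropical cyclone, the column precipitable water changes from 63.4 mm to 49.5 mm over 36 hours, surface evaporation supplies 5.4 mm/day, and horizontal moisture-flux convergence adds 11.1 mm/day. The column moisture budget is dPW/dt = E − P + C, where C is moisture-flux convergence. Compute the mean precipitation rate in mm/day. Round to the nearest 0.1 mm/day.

dPW/dt = (49.5 − 63.4) mm / (36/24 day) = -9.267 mm/day.
P = E + C − dPW/dt = 5.4 + (11.1) − (-9.267) = 25.8 mm/day.

P ≈ 25.8 mm/day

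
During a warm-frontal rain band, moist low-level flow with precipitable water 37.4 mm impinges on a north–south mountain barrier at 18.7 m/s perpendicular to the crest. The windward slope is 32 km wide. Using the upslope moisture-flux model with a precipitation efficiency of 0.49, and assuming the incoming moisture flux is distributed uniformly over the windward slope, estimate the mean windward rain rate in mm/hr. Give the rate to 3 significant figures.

Incoming column moisture flux per unit ridge length: F = V × PW = 18.7 × 37.4 = 699.38 mm·m/s.
Spread over the 32 km slope with efficiency ε = 0.49: R = ε·F/W = 0.49 × 699.38 / 32000 m = 1.071e-02 mm/s.
R = 1.071e-02 × 3600 = 38.6 mm/hr.

R ≈ 38.6 mm/hr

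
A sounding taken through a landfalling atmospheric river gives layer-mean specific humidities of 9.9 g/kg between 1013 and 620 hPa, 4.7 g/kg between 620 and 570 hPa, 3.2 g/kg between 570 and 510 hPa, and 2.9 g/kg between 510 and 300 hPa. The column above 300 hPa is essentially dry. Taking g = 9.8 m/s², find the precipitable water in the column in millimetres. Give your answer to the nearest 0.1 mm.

Precipitable water is the column-integrated vapour mass per unit area: PW = (1/g) Σ q̄ Δp, with q in kg/kg and Δp in Pa (1 kg/m² of water = 1 mm).
Layer 1013–620 hPa: Δp = 393 hPa = 39300 Pa, q̄ = 0.0099 kg/kg → 0.0099 × 39300 / 9.8 = 39.70 mm
Layer 620–570 hPa: Δp = 50 hPa = 5000 Pa, q̄ = 0.0047 kg/kg → 0.0047 × 5000 / 9.8 = 2.40 mm
Layer 570–510 hPa: Δp = 60 hPa = 6000 Pa, q̄ = 0.0032 kg/kg → 0.0032 × 6000 / 9.8 = 1.96 mm
Layer 510–300 hPa: Δp = 210 hPa = 21000 Pa, q̄ = 0.0029 kg/kg → 0.0029 × 21000 / 9.8 = 6.21 mm
PW = 39.70 + 2.40 + 1.96 + 6.21 = 50.27 ≈ 50.3 mm.

PW ≈ 50.3 mm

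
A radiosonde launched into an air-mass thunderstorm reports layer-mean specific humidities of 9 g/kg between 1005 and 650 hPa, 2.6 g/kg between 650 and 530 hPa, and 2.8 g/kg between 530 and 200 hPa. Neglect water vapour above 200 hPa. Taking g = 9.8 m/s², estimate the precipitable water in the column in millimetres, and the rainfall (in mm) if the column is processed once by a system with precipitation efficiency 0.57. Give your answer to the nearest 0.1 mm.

Precipitable water is the column-integrated vapour mass per unit area: PW = (1/g) Σ q̄ Δp, with q in kg/kg and Δp in Pa (1 kg/m² of water = 1 mm).
Layer 1005–650 hPa: Δp = 355 hPa = 35500 Pa, q̄ = 0.009 kg/kg → 0.009 × 35500 / 9.8 = 32.60 mm
Layer 650–530 hPa: Δp = 120 hPa = 12000 Pa, q̄ = 0.0026 kg/kg → 0.0026 × 12000 / 9.8 = 3.18 mm
Layer 530–200 hPa: Δp = 330 hPa = 33000 Pa, q̄ = 0.0028 kg/kg → 0.0028 × 33000 / 9.8 = 9.43 mm
PW = 32.60 + 3.18 + 9.43 = 45.21 ≈ 45.2 mm.
Rainfall = ε × PW = 0.57 × 45.2 = 25.8 mm.

PW ≈ 45.2 mm; rainfall ≈ 25.8 mm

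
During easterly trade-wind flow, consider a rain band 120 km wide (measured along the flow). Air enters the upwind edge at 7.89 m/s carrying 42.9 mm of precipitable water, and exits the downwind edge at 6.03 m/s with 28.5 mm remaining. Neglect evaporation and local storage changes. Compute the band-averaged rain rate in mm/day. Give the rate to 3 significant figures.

R ≈ 120 mm/day

Column moisture flux per unit crosswind length is F = V × PW.
Inflow: F_in = 7.89 × 42.9 = 338.481 mm·m/s
Outflow: F_out = 6.03 × 28.5 = 171.855 mm·m/s
Steady-state rate R = (F_in − F_out)/L = (338.481 − 171.855) / 120000 m = 1.389e-03 mm/s.
R = 1.389e-03 × 3600 × 24 = 120 mm/day.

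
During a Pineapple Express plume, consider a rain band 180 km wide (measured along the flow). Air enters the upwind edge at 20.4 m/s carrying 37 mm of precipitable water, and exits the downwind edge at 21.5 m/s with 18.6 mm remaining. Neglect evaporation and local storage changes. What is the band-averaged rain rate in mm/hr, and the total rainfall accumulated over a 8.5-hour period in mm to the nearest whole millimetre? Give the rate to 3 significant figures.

R ≈ 7.10 mm/hr; total ≈ 60 mm

Column moisture flux per unit crosswind length is F = V × PW.
Inflow: F_in = 20.4 × 37 = 754.8 mm·m/s
Outflow: F_out = 21.5 × 18.6 = 399.9 mm·m/s
Steady-state rate R = (F_in − F_out)/L = (754.8 − 399.9) / 180000 m = 1.972e-03 mm/s.
R = 1.972e-03 × 3600 = 7.10 mm/hr.
Over 8.5 h: total = 7.10 × 8.5 = 60.35 ≈ 60 mm.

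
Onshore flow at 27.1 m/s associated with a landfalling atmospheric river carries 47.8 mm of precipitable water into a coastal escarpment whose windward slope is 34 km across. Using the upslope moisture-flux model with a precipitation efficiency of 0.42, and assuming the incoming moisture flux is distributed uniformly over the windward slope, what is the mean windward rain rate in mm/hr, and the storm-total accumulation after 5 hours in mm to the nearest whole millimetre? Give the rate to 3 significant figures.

R ≈ 57.6 mm/hr; total ≈ 288 mm

Incoming column moisture flux per unit ridge length: F = V × PW = 27.1 × 47.8 = 1295.38 mm·m/s.
Spread over the 34 km slope with efficiency ε = 0.42: R = ε·F/W = 0.42 × 1295.38 / 34000 m = 1.600e-02 mm/s.
R = 1.600e-02 × 3600 = 57.6 mm/hr.
Over 5 h: total = 57.6 × 5 = 288 mm.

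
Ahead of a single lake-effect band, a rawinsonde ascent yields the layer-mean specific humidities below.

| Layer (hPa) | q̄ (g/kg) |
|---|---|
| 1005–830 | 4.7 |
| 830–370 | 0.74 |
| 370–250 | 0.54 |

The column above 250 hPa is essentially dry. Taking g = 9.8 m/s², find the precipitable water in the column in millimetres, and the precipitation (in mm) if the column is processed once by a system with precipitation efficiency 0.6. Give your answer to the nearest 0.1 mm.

PW ≈ 12.5 mm; precipitation ≈ 7.5 mm

Precipitable water is the column-integrated vapour mass per unit area: PW = (1/g) Σ q̄ Δp, with q in kg/kg and Δp in Pa (1 kg/m² of water = 1 mm).
Layer 1005–830 hPa: Δp = 175 hPa = 17500 Pa, q̄ = 0.0047 kg/kg → 0.0047 × 17500 / 9.8 = 8.39 mm
Layer 830–370 hPa: Δp = 460 hPa = 46000 Pa, q̄ = 0.00074 kg/kg → 0.00074 × 46000 / 9.8 = 3.47 mm
Layer 370–250 hPa: Δp = 120 hPa = 12000 Pa, q̄ = 0.00054 kg/kg → 0.00054 × 12000 / 9.8 = 0.66 mm
PW = 8.39 + 3.47 + 0.66 = 12.52 ≈ 12.5 mm.
Precipitation = ε × PW = 0.6 × 12.5 = 7.5 mm.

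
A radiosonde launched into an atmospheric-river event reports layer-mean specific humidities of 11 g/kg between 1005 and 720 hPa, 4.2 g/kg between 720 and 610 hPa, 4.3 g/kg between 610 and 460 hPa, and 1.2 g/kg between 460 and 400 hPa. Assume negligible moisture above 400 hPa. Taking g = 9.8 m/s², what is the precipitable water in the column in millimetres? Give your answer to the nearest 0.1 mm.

PW ≈ 44.0 mm

Precipitable water is the column-integrated vapour mass per unit area: PW = (1/g) Σ q̄ Δp, with q in kg/kg and Δp in Pa (1 kg/m² of water = 1 mm).
Layer 1005–720 hPa: Δp = 285 hPa = 28500 Pa, q̄ = 0.011 kg/kg → 0.011 × 28500 / 9.8 = 31.99 mm
Layer 720–610 hPa: Δp = 110 hPa = 11000 Pa, q̄ = 0.0042 kg/kg → 0.0042 × 11000 / 9.8 = 4.71 mm
Layer 610–460 hPa: Δp = 150 hPa = 15000 Pa, q̄ = 0.0043 kg/kg → 0.0043 × 15000 / 9.8 = 6.58 mm
Layer 460–400 hPa: Δp = 60 hPa = 6000 Pa, q̄ = 0.0012 kg/kg → 0.0012 × 6000 / 9.8 = 0.73 mm
PW = 31.99 + 4.71 + 6.58 + 0.73 = 44.01 ≈ 44.0 mm.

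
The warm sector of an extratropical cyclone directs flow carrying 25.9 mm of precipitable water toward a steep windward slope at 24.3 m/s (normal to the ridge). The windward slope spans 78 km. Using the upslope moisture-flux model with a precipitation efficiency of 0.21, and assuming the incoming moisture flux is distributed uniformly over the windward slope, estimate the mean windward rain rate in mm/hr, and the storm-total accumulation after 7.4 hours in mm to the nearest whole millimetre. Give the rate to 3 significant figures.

R ≈ 6.10 mm/hr; total ≈ 45 mm

Incoming column moisture flux per unit ridge length: F = V × PW = 24.3 × 25.9 = 629.37 mm·m/s.
Spread over the 78 km slope with efficiency ε = 0.21: R = ε·F/W = 0.21 × 629.37 / 78000 m = 1.694e-03 mm/s.
R = 1.694e-03 × 3600 = 6.10 mm/hr.
Over 7.4 h: total = 6.10 × 7.4 = 45.14 ≈ 45 mm.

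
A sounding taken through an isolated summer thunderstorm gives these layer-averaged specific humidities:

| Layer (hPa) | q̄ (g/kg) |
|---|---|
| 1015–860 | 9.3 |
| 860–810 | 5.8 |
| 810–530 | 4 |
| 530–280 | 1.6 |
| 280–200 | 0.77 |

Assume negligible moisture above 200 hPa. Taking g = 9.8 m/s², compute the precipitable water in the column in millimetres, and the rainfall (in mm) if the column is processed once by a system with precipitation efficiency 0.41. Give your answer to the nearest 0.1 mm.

PW ≈ 33.8 mm; rainfall ≈ 13.9 mm

Precipitable water is the column-integrated vapour mass per unit area: PW = (1/g) Σ q̄ Δp, with q in kg/kg and Δp in Pa (1 kg/m² of water = 1 mm).
Layer 1015–860 hPa: Δp = 155 hPa = 15500 Pa, q̄ = 0.0093 kg/kg → 0.0093 × 15500 / 9.8 = 14.71 mm
Layer 860–810 hPa: Δp = 50 hPa = 5000 Pa, q̄ = 0.0058 kg/kg → 0.0058 × 5000 / 9.8 = 2.96 mm
Layer 810–530 hPa: Δp = 280 hPa = 28000 Pa, q̄ = 0.004 kg/kg → 0.004 × 28000 / 9.8 = 11.43 mm
Layer 530–280 hPa: Δp = 250 hPa = 25000 Pa, q̄ = 0.0016 kg/kg → 0.0016 × 25000 / 9.8 = 4.08 mm
Layer 280–200 hPa: Δp = 80 hPa = 8000 Pa, q̄ = 0.00077 kg/kg → 0.00077 × 8000 / 9.8 = 0.63 mm
PW = 14.71 + 2.96 + 11.43 + 4.08 + 0.63 = 33.81 ≈ 33.8 mm.
Rainfall = ε × PW = 0.41 × 33.8 = 13.9 mm.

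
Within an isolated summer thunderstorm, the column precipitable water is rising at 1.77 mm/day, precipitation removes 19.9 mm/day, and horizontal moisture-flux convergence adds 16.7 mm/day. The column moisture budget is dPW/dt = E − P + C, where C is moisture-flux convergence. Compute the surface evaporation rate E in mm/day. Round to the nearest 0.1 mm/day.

E ≈ 5.0 mm/day

dPW/dt = +1.77 mm/day.
E = dPW/dt + P − C = (+1.77) + 19.9 − (16.7) = 5.0 mm/day.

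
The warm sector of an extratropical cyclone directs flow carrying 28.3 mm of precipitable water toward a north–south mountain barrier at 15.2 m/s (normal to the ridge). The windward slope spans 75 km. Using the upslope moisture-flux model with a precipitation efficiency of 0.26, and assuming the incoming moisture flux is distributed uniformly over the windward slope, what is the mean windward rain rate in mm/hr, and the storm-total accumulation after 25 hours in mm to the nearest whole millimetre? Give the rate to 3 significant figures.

Incoming column moisture flux per unit ridge length: F = V × PW = 15.2 × 28.3 = 430.16 mm·m/s.
Spread over the 75 km slope with efficiency ε = 0.26: R = ε·F/W = 0.26 × 430.16 / 75000 m = 1.491e-03 mm/s.
R = 1.491e-03 × 3600 = 5.37 mm/hr.
Over 25 h: total = 5.37 × 25 = 134.25 ≈ 134 mm.

R ≈ 5.37 mm/hr; total ≈ 134 mm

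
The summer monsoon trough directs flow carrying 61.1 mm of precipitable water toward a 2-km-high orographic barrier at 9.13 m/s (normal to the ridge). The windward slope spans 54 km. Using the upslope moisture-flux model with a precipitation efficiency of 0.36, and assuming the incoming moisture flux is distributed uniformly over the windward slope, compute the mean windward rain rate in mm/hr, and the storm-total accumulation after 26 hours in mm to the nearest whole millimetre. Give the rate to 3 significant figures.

R ≈ 13.4 mm/hr; total ≈ 348 mm

Incoming column moisture flux per unit ridge length: F = V × PW = 9.13 × 61.1 = 557.843 mm·m/s.
Spread over the 54 km slope with efficiency ε = 0.36: R = ε·F/W = 0.36 × 557.843 / 54000 m = 3.719e-03 mm/s.
R = 3.719e-03 × 3600 = 13.4 mm/hr.
Over 26 h: total = 13.4 × 26 = 348.4 ≈ 348 mm.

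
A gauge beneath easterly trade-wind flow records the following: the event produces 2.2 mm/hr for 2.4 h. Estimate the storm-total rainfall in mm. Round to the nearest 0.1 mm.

total ≈ 5.3 mm

Total = Σ Rᵢ Δtᵢ = 2.2 × 2.4
      = 5.28 = 5.3 mm.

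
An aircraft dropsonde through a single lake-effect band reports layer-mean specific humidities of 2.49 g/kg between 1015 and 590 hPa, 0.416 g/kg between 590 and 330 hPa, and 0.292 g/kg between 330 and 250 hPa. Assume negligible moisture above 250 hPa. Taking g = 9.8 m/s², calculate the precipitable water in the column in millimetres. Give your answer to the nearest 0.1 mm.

Precipitable water is the column-integrated vapour mass per unit area: PW = (1/g) Σ q̄ Δp, with q in kg/kg and Δp in Pa (1 kg/m² of water = 1 mm).
Layer 1015–590 hPa: Δp = 425 hPa = 42500 Pa, q̄ = 0.00249 kg/kg → 0.00249 × 42500 / 9.8 = 10.80 mm
Layer 590–330 hPa: Δp = 260 hPa = 26000 Pa, q̄ = 0.000416 kg/kg → 0.000416 × 26000 / 9.8 = 1.10 mm
Layer 330–250 hPa: Δp = 80 hPa = 8000 Pa, q̄ = 0.000292 kg/kg → 0.000292 × 8000 / 9.8 = 0.24 mm
PW = 10.80 + 1.10 + 0.24 = 12.14 ≈ 12.1 mm.

PW ≈ 12.1 mm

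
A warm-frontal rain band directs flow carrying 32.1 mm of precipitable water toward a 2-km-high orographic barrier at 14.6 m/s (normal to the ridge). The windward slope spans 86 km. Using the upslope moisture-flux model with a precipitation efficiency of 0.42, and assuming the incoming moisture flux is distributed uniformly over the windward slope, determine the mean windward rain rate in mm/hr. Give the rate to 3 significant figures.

R ≈ 8.24 mm/hr

Incoming column moisture flux per unit ridge length: F = V × PW = 14.6 × 32.1 = 468.66 mm·m/s.
Spread over the 86 km slope with efficiency ε = 0.42: R = ε·F/W = 0.42 × 468.66 / 86000 m = 2.289e-03 mm/s.
R = 2.289e-03 × 3600 = 8.24 mm/hr.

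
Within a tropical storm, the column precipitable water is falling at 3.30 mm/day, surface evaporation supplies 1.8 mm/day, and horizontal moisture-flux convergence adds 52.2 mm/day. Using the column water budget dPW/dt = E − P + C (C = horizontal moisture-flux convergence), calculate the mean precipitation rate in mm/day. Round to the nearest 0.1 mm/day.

P ≈ 57.3 mm/day

dPW/dt = -3.30 mm/day.
P = E + C − dPW/dt = 1.8 + (52.2) − (-3.30) = 57.3 mm/day.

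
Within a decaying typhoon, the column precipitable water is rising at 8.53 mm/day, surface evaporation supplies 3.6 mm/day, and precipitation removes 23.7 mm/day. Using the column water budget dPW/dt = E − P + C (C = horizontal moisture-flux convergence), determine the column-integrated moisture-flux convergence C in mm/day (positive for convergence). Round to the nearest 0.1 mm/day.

dPW/dt = +8.53 mm/day.
C = dPW/dt − E + P = (+8.53) − 3.6 + 23.7 = 28.6 mm/day.

C ≈ 28.6 mm/day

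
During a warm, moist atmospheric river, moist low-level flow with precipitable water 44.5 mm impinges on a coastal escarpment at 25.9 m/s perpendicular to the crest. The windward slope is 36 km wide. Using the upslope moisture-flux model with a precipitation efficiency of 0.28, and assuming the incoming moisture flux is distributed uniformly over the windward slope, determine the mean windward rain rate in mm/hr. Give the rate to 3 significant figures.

Incoming column moisture flux per unit ridge length: F = V × PW = 25.9 × 44.5 = 1152.55 mm·m/s.
Spread over the 36 km slope with efficiency ε = 0.28: R = ε·F/W = 0.28 × 1152.55 / 36000 m = 8.964e-03 mm/s.
R = 8.964e-03 × 3600 = 32.3 mm/hr.

R ≈ 32.3 mm/hr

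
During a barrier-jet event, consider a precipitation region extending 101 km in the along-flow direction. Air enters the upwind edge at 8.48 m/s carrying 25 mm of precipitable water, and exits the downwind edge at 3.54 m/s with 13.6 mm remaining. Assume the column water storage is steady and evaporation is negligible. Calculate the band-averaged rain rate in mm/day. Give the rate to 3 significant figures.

R ≈ 140 mm/day

Column moisture flux per unit crosswind length is F = V × PW.
Inflow: F_in = 8.48 × 25 = 212 mm·m/s
Outflow: F_out = 3.54 × 13.6 = 48.144 mm·m/s
Steady-state rate R = (F_in − F_out)/L = (212 − 48.144) / 101000 m = 1.622e-03 mm/s.
R = 1.622e-03 × 3600 × 24 = 140 mm/day.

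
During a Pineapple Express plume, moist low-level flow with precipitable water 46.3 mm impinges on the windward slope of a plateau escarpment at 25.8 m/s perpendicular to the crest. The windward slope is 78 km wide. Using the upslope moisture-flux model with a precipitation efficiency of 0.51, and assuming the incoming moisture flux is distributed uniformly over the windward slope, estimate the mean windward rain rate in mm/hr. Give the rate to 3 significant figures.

R ≈ 28.1 mm/hr

Incoming column moisture flux per unit ridge length: F = V × PW = 25.8 × 46.3 = 1194.54 mm·m/s.
Spread over the 78 km slope with efficiency ε = 0.51: R = ε·F/W = 0.51 × 1194.54 / 78000 m = 7.810e-03 mm/s.
R = 7.810e-03 × 3600 = 28.1 mm/hr.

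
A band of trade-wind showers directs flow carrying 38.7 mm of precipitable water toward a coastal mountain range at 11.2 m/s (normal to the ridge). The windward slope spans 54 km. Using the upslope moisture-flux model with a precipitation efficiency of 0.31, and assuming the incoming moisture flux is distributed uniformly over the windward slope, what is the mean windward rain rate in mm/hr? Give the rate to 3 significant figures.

R ≈ 8.96 mm/hr

Incoming column moisture flux per unit ridge length: F = V × PW = 11.2 × 38.7 = 433.44 mm·m/s.
Spread over the 54 km slope with efficiency ε = 0.31: R = ε·F/W = 0.31 × 433.44 / 54000 m = 2.488e-03 mm/s.
R = 2.488e-03 × 3600 = 8.96 mm/hr.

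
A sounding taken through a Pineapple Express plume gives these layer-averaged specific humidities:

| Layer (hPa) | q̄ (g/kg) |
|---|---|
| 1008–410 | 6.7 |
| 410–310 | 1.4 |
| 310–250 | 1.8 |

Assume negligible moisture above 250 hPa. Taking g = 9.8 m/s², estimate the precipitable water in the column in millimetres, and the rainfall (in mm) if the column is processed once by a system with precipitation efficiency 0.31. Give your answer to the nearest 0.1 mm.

PW ≈ 43.4 mm; rainfall ≈ 13.5 mm

Precipitable water is the column-integrated vapour mass per unit area: PW = (1/g) Σ q̄ Δp, with q in kg/kg and Δp in Pa (1 kg/m² of water = 1 mm).
Layer 1008–410 hPa: Δp = 598 hPa = 59800 Pa, q̄ = 0.0067 kg/kg → 0.0067 × 59800 / 9.8 = 40.88 mm
Layer 410–310 hPa: Δp = 100 hPa = 10000 Pa, q̄ = 0.0014 kg/kg → 0.0014 × 10000 / 9.8 = 1.43 mm
Layer 310–250 hPa: Δp = 60 hPa = 6000 Pa, q̄ = 0.0018 kg/kg → 0.0018 × 6000 / 9.8 = 1.10 mm
PW = 40.88 + 1.43 + 1.10 = 43.41 ≈ 43.4 mm.
Rainfall = ε × PW = 0.31 × 43.4 = 13.5 mm.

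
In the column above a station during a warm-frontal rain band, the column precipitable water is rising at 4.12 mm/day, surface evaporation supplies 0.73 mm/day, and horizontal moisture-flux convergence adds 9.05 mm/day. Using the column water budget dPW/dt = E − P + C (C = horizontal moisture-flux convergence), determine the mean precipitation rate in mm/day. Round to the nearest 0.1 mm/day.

P ≈ 5.7 mm/day

dPW/dt = +4.12 mm/day.
P = E + C − dPW/dt = 0.73 + (9.05) − (+4.12) = 5.7 mm/day.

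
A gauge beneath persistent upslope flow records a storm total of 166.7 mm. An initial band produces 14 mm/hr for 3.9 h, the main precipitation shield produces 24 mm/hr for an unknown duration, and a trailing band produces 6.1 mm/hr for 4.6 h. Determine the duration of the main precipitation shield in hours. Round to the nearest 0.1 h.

Known phases: 14 × 3.9 + 6.1 × 4.6 = 54.6 + 28.06 = 82.66 mm.
Remaining depth = 166.7 − 82.66 = 84.04 mm.
Duration = 84.04 / 24 = 3.5 h.

duration ≈ 3.5 h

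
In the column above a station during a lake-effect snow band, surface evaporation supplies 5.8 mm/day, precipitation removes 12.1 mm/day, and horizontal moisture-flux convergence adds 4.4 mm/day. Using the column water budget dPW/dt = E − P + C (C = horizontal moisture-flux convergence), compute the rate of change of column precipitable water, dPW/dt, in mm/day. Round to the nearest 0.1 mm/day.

dPW/dt = E − P + C = 5.8 − 12.1 + (4.4) = -1.9 mm/day.

dPW/dt ≈ -1.9 mm/day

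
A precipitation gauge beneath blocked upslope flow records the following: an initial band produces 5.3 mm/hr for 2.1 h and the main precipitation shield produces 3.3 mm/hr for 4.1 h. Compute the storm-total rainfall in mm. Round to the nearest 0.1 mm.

Total = Σ Rᵢ Δtᵢ = 5.3 × 2.1 + 3.3 × 4.1
      = 11.13 + 13.53 = 24.7 mm.

total ≈ 24.7 mm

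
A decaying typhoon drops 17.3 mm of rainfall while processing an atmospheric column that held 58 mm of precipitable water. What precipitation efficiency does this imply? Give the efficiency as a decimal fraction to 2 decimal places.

ε ≈ 0.30

ε = rainfall / PW = 17.3 / 58 = 0.30.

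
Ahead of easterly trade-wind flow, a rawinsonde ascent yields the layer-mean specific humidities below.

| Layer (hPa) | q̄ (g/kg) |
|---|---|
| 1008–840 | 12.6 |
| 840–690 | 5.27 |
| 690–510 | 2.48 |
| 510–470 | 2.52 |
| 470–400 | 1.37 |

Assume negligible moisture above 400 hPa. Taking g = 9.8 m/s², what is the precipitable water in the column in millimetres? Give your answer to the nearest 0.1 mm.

Precipitable water is the column-integrated vapour mass per unit area: PW = (1/g) Σ q̄ Δp, with q in kg/kg and Δp in Pa (1 kg/m² of water = 1 mm).
Layer 1008–840 hPa: Δp = 168 hPa = 16800 Pa, q̄ = 0.0126 kg/kg → 0.0126 × 16800 / 9.8 = 21.60 mm
Layer 840–690 hPa: Δp = 150 hPa = 15000 Pa, q̄ = 0.00527 kg/kg → 0.00527 × 15000 / 9.8 = 8.07 mm
Layer 690–510 hPa: Δp = 180 hPa = 18000 Pa, q̄ = 0.00248 kg/kg → 0.00248 × 18000 / 9.8 = 4.56 mm
Layer 510–470 hPa: Δp = 40 hPa = 4000 Pa, q̄ = 0.00252 kg/kg → 0.00252 × 4000 / 9.8 = 1.03 mm
Layer 470–400 hPa: Δp = 70 hPa = 7000 Pa, q̄ = 0.00137 kg/kg → 0.00137 × 7000 / 9.8 = 0.98 mm
PW = 21.60 + 8.07 + 4.56 + 1.03 + 0.98 = 36.24 ≈ 36.2 mm.

PW ≈ 36.2 mm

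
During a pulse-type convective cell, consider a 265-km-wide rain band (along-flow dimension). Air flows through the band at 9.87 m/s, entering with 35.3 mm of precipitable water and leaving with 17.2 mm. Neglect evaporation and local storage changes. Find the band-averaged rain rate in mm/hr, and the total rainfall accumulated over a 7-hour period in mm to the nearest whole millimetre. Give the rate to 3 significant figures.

Column moisture flux per unit crosswind length is F = V × PW.
Inflow: F_in = 9.87 × 35.3 = 348.411 mm·m/s
Outflow: F_out = 9.87 × 17.2 = 169.764 mm·m/s
Steady-state rate R = (F_in − F_out)/L = (348.411 − 169.764) / 265000 m = 6.741e-04 mm/s.
R = 6.741e-04 × 3600 = 2.43 mm/hr.
Over 7 h: total = 2.43 × 7 = 17.01 ≈ 17 mm.

R ≈ 2.43 mm/hr; total ≈ 17 mm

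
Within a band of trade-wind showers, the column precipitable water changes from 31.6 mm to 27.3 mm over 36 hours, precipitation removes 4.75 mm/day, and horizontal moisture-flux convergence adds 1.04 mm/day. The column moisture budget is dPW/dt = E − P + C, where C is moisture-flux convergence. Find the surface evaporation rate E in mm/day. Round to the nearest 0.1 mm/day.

dPW/dt = (27.3 − 31.6) mm / (36/24 day) = -2.867 mm/day.
E = dPW/dt + P − C = (-2.867) + 4.75 − (1.04) = 0.8 mm/day.

E ≈ 0.8 mm/day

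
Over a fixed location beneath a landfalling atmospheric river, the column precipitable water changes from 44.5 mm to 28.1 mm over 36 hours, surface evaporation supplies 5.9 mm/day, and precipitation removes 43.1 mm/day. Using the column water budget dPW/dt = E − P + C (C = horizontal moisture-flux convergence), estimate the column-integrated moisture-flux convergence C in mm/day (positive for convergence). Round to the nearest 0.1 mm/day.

C ≈ 26.3 mm/day

dPW/dt = (28.1 − 44.5) mm / (36/24 day) = -10.933 mm/day.
C = dPW/dt − E + P = (-10.933) − 5.9 + 43.1 = 26.3 mm/day.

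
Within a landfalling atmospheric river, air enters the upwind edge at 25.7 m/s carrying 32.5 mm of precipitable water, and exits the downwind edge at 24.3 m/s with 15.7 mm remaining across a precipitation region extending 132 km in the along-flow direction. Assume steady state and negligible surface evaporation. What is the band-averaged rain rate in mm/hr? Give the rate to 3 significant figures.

R ≈ 12.4 mm/hr

Column moisture flux per unit crosswind length is F = V × PW.
Inflow: F_in = 25.7 × 32.5 = 835.25 mm·m/s
Outflow: F_out = 24.3 × 15.7 = 381.51 mm·m/s
Steady-state rate R = (F_in − F_out)/L = (835.25 − 381.51) / 132000 m = 3.437e-03 mm/s.
R = 3.437e-03 × 3600 = 12.4 mm/hr.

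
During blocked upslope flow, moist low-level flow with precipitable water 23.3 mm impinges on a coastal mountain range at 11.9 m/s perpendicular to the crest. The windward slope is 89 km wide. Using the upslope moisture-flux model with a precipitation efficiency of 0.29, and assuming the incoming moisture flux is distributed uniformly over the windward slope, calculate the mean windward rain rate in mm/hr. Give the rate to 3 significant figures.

Incoming column moisture flux per unit ridge length: F = V × PW = 11.9 × 23.3 = 277.27 mm·m/s.
Spread over the 89 km slope with efficiency ε = 0.29: R = ε·F/W = 0.29 × 277.27 / 89000 m = 9.035e-04 mm/s.
R = 9.035e-04 × 3600 = 3.25 mm/hr.

R ≈ 3.25 mm/hr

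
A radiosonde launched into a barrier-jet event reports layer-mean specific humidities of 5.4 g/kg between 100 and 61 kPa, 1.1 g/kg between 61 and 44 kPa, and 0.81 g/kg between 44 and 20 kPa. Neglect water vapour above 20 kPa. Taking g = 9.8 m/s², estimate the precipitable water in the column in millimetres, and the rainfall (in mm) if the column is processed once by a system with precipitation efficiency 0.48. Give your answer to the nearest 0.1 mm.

Precipitable water is the column-integrated vapour mass per unit area: PW = (1/g) Σ q̄ Δp, with q in kg/kg and Δp in Pa (1 kg/m² of water = 1 mm).
Layer 100–61 kPa: Δp = 390 hPa = 39000 Pa, q̄ = 0.0054 kg/kg → 0.0054 × 39000 / 9.8 = 21.49 mm
Layer 61–44 kPa: Δp = 170 hPa = 17000 Pa, q̄ = 0.0011 kg/kg → 0.0011 × 17000 / 9.8 = 1.91 mm
Layer 44–20 kPa: Δp = 240 hPa = 24000 Pa, q̄ = 0.00081 kg/kg → 0.00081 × 24000 / 9.8 = 1.98 mm
PW = 21.49 + 1.91 + 1.98 = 25.38 ≈ 25.4 mm.
Rainfall = ε × PW = 0.48 × 25.4 = 12.2 mm.

PW ≈ 25.4 mm; rainfall ≈ 12.2 mm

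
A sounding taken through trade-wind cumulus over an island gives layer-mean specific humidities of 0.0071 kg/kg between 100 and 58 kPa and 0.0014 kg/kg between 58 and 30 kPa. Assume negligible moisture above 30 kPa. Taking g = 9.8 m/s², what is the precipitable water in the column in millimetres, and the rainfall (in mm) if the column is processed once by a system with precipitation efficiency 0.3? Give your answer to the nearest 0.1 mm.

PW ≈ 34.4 mm; rainfall ≈ 10.3 mm

Precipitable water is the column-integrated vapour mass per unit area: PW = (1/g) Σ q̄ Δp, with q in kg/kg and Δp in Pa (1 kg/m² of water = 1 mm).
Layer 100–58 kPa: Δp = 420 hPa = 42000 Pa, q̄ = 0.0071 kg/kg → 0.0071 × 42000 / 9.8 = 30.43 mm
Layer 58–30 kPa: Δp = 280 hPa = 28000 Pa, q̄ = 0.0014 kg/kg → 0.0014 × 28000 / 9.8 = 4.00 mm
PW = 30.43 + 4.00 = 34.43 ≈ 34.4 mm.
Rainfall = ε × PW = 0.3 × 34.4 = 10.3 mm.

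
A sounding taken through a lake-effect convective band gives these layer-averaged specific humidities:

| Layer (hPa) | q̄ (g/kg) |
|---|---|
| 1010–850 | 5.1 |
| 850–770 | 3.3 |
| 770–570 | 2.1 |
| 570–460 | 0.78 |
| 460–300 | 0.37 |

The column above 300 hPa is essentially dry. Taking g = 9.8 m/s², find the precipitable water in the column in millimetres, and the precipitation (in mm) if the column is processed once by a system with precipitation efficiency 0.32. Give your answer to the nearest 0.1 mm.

Precipitable water is the column-integrated vapour mass per unit area: PW = (1/g) Σ q̄ Δp, with q in kg/kg and Δp in Pa (1 kg/m² of water = 1 mm).
Layer 1010–850 hPa: Δp = 160 hPa = 16000 Pa, q̄ = 0.0051 kg/kg → 0.0051 × 16000 / 9.8 = 8.33 mm
Layer 850–770 hPa: Δp = 80 hPa = 8000 Pa, q̄ = 0.0033 kg/kg → 0.0033 × 8000 / 9.8 = 2.69 mm
Layer 770–570 hPa: Δp = 200 hPa = 20000 Pa, q̄ = 0.0021 kg/kg → 0.0021 × 20000 / 9.8 = 4.29 mm
Layer 570–460 hPa: Δp = 110 hPa = 11000 Pa, q̄ = 0.00078 kg/kg → 0.00078 × 11000 / 9.8 = 0.88 mm
Layer 460–300 hPa: Δp = 160 hPa = 16000 Pa, q̄ = 0.00037 kg/kg → 0.00037 × 16000 / 9.8 = 0.60 mm
PW = 8.33 + 2.69 + 4.29 + 0.88 + 0.60 = 16.79 ≈ 16.8 mm.
Precipitation = ε × PW = 0.32 × 16.8 = 5.4 mm.

PW ≈ 16.8 mm; precipitation ≈ 5.4 mm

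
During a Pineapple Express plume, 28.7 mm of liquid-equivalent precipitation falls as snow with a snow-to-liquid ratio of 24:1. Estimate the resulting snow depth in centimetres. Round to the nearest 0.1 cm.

Snow depth = liquid × ratio = 28.7 mm × 24 = 688.8 mm = 68.9 cm.

snow depth ≈ 68.9 cm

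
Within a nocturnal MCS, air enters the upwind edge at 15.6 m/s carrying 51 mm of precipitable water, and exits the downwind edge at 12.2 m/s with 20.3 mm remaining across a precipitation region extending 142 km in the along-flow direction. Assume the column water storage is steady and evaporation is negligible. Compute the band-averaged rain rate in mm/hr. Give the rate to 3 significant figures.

R ≈ 13.9 mm/hr

Column moisture flux per unit crosswind length is F = V × PW.
Inflow: F_in = 15.6 × 51 = 795.6 mm·m/s
Outflow: F_out = 12.2 × 20.3 = 247.66 mm·m/s
Steady-state rate R = (F_in − F_out)/L = (795.6 − 247.66) / 142000 m = 3.859e-03 mm/s.
R = 3.859e-03 × 3600 = 13.9 mm/hr.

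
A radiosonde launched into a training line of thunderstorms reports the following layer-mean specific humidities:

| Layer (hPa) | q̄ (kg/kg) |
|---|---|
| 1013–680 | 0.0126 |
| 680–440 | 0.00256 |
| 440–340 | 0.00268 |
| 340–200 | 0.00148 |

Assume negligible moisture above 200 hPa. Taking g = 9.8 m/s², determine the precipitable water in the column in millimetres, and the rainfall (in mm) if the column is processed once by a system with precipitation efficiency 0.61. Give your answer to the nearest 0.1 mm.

Precipitable water is the column-integrated vapour mass per unit area: PW = (1/g) Σ q̄ Δp, with q in kg/kg and Δp in Pa (1 kg/m² of water = 1 mm).
Layer 1013–680 hPa: Δp = 333 hPa = 33300 Pa, q̄ = 0.0126 kg/kg → 0.0126 × 33300 / 9.8 = 42.81 mm
Layer 680–440 hPa: Δp = 240 hPa = 24000 Pa, q̄ = 0.00256 kg/kg → 0.00256 × 24000 / 9.8 = 6.27 mm
Layer 440–340 hPa: Δp = 100 hPa = 10000 Pa, q̄ = 0.00268 kg/kg → 0.00268 × 10000 / 9.8 = 2.73 mm
Layer 340–200 hPa: Δp = 140 hPa = 14000 Pa, q̄ = 0.00148 kg/kg → 0.00148 × 14000 / 9.8 = 2.11 mm
PW = 42.81 + 6.27 + 2.73 + 2.11 = 53.92 ≈ 53.9 mm.
Rainfall = ε × PW = 0.61 × 53.9 = 32.9 mm.

PW ≈ 53.9 mm; rainfall ≈ 32.9 mm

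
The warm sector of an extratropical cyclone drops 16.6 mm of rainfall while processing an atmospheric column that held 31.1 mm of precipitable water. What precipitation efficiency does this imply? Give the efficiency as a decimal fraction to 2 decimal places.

ε ≈ 0.53

ε = rainfall / PW = 16.6 / 31.1 = 0.53.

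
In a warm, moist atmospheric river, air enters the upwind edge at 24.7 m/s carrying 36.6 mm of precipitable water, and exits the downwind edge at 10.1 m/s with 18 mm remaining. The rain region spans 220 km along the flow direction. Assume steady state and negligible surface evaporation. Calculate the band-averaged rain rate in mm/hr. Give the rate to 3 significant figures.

R ≈ 11.8 mm/hr

Column moisture flux per unit crosswind length is F = V × PW.
Inflow: F_in = 24.7 × 36.6 = 904.02 mm·m/s
Outflow: F_out = 10.1 × 18 = 181.8 mm·m/s
Steady-state rate R = (F_in − F_out)/L = (904.02 − 181.8) / 220000 m = 3.283e-03 mm/s.
R = 3.283e-03 × 3600 = 11.8 mm/hr.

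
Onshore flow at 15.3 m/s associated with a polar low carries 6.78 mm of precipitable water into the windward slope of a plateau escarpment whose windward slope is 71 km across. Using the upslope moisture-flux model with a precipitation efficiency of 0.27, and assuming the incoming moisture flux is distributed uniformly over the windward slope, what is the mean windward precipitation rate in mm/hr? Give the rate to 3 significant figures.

Incoming column moisture flux per unit ridge length: F = V × PW = 15.3 × 6.78 = 103.734 mm·m/s.
Spread over the 71 km slope with efficiency ε = 0.27: R = ε·F/W = 0.27 × 103.734 / 71000 m = 3.945e-04 mm/s.
R = 3.945e-04 × 3600 = 1.42 mm/hr.

R ≈ 1.42 mm/hr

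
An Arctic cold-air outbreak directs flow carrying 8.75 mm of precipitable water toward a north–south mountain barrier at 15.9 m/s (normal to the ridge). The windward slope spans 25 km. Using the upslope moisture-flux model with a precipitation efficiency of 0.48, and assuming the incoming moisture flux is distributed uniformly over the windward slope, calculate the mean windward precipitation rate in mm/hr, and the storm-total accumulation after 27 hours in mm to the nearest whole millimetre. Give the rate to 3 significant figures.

R ≈ 9.62 mm/hr; total ≈ 260 mm

Incoming column moisture flux per unit ridge length: F = V × PW = 15.9 × 8.75 = 139.125 mm·m/s.
Spread over the 25 km slope with efficiency ε = 0.48: R = ε·F/W = 0.48 × 139.125 / 25000 m = 2.671e-03 mm/s.
R = 2.671e-03 × 3600 = 9.62 mm/hr.
Over 27 h: total = 9.62 × 27 = 259.74 ≈ 260 mm.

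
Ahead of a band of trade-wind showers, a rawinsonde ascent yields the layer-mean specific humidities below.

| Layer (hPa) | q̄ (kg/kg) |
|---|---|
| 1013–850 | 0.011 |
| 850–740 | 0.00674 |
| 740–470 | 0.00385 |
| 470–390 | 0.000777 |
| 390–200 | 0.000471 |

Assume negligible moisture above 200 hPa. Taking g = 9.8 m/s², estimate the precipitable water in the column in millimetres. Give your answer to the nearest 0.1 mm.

Precipitable water is the column-integrated vapour mass per unit area: PW = (1/g) Σ q̄ Δp, with q in kg/kg and Δp in Pa (1 kg/m² of water = 1 mm).
Layer 1013–850 hPa: Δp = 163 hPa = 16300 Pa, q̄ = 0.011 kg/kg → 0.011 × 16300 / 9.8 = 18.30 mm
Layer 850–740 hPa: Δp = 110 hPa = 11000 Pa, q̄ = 0.00674 kg/kg → 0.00674 × 11000 / 9.8 = 7.57 mm
Layer 740–470 hPa: Δp = 270 hPa = 27000 Pa, q̄ = 0.00385 kg/kg → 0.00385 × 27000 / 9.8 = 10.61 mm
Layer 470–390 hPa: Δp = 80 hPa = 8000 Pa, q̄ = 0.000777 kg/kg → 0.000777 × 8000 / 9.8 = 0.63 mm
Layer 390–200 hPa: Δp = 190 hPa = 19000 Pa, q̄ = 0.000471 kg/kg → 0.000471 × 19000 / 9.8 = 0.91 mm
PW = 18.30 + 7.57 + 10.61 + 0.63 + 0.91 = 38.02 ≈ 38.0 mm.

PW ≈ 38.0 mm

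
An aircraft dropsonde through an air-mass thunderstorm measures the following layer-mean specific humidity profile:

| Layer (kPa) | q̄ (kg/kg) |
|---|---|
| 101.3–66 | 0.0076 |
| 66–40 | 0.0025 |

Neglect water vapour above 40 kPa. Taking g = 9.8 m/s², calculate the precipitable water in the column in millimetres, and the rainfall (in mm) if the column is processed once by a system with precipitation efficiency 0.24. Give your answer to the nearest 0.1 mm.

PW ≈ 34.0 mm; rainfall ≈ 8.2 mm

Precipitable water is the column-integrated vapour mass per unit area: PW = (1/g) Σ q̄ Δp, with q in kg/kg and Δp in Pa (1 kg/m² of water = 1 mm).
Layer 101.3–66 kPa: Δp = 353 hPa = 35300 Pa, q̄ = 0.0076 kg/kg → 0.0076 × 35300 / 9.8 = 27.38 mm
Layer 66–40 kPa: Δp = 260 hPa = 26000 Pa, q̄ = 0.0025 kg/kg → 0.0025 × 26000 / 9.8 = 6.63 mm
PW = 27.38 + 6.63 = 34.01 ≈ 34.0 mm.
Rainfall = ε × PW = 0.24 × 34.0 = 8.2 mm.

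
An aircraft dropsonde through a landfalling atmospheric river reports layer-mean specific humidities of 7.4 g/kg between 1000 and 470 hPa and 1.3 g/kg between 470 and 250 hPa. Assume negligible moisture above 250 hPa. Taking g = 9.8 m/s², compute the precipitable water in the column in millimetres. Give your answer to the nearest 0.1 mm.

Precipitable water is the column-integrated vapour mass per unit area: PW = (1/g) Σ q̄ Δp, with q in kg/kg and Δp in Pa (1 kg/m² of water = 1 mm).
Layer 1000–470 hPa: Δp = 530 hPa = 53000 Pa, q̄ = 0.0074 kg/kg → 0.0074 × 53000 / 9.8 = 40.02 mm
Layer 470–250 hPa: Δp = 220 hPa = 22000 Pa, q̄ = 0.0013 kg/kg → 0.0013 × 22000 / 9.8 = 2.92 mm
PW = 40.02 + 2.92 = 42.94 ≈ 42.9 mm.

PW ≈ 42.9 mm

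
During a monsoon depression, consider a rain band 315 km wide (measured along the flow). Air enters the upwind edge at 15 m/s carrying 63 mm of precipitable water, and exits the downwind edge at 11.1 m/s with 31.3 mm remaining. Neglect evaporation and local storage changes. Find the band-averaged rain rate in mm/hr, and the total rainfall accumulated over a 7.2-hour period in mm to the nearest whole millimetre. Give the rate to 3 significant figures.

Column moisture flux per unit crosswind length is F = V × PW.
Inflow: F_in = 15 × 63 = 945 mm·m/s
Outflow: F_out = 11.1 × 31.3 = 347.43 mm·m/s
Steady-state rate R = (F_in − F_out)/L = (945 − 347.43) / 315000 m = 1.897e-03 mm/s.
R = 1.897e-03 × 3600 = 6.83 mm/hr.
Over 7.2 h: total = 6.83 × 7.2 = 49.176 ≈ 49 mm.

R ≈ 6.83 mm/hr; total ≈ 49 mm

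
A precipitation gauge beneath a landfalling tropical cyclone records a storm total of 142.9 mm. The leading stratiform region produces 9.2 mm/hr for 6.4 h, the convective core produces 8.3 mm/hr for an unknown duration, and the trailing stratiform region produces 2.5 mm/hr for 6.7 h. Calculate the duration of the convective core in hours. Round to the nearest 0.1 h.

Known phases: 9.2 × 6.4 + 2.5 × 6.7 = 58.88 + 16.75 = 75.63 mm.
Remaining depth = 142.9 − 75.63 = 67.27 mm.
Duration = 67.27 / 8.3 = 8.1 h.

duration ≈ 8.1 h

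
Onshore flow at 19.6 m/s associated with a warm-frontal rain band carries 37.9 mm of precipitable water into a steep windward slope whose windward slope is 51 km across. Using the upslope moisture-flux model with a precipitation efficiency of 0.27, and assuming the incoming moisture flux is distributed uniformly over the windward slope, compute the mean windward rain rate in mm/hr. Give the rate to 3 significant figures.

R ≈ 14.2 mm/hr

Incoming column moisture flux per unit ridge length: F = V × PW = 19.6 × 37.9 = 742.84 mm·m/s.
Spread over the 51 km slope with efficiency ε = 0.27: R = ε·F/W = 0.27 × 742.84 / 51000 m = 3.933e-03 mm/s.
R = 3.933e-03 × 3600 = 14.2 mm/hr.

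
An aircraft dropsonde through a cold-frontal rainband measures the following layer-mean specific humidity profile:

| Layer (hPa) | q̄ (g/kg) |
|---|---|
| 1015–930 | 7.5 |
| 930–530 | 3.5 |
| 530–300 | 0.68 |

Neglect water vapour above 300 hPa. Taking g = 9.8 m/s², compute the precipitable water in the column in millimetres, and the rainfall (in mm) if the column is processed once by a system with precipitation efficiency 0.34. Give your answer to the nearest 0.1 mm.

Precipitable water is the column-integrated vapour mass per unit area: PW = (1/g) Σ q̄ Δp, with q in kg/kg and Δp in Pa (1 kg/m² of water = 1 mm).
Layer 1015–930 hPa: Δp = 85 hPa = 8500 Pa, q̄ = 0.0075 kg/kg → 0.0075 × 8500 / 9.8 = 6.51 mm
Layer 930–530 hPa: Δp = 400 hPa = 40000 Pa, q̄ = 0.0035 kg/kg → 0.0035 × 40000 / 9.8 = 14.29 mm
Layer 530–300 hPa: Δp = 230 hPa = 23000 Pa, q̄ = 0.00068 kg/kg → 0.00068 × 23000 / 9.8 = 1.60 mm
PW = 6.51 + 14.29 + 1.60 = 22.40 ≈ 22.4 mm.
Rainfall = ε × PW = 0.34 × 22.4 = 7.6 mm.

PW ≈ 22.4 mm; rainfall ≈ 7.6 mm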